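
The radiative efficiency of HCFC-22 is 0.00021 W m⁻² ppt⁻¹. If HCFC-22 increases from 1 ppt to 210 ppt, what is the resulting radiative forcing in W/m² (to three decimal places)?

ΔF = 0.044 W/m²

HCFC-22: ΔF = 0.00021 × (210 − 1) = 0.00021 × 209 = 0.0439 W/m².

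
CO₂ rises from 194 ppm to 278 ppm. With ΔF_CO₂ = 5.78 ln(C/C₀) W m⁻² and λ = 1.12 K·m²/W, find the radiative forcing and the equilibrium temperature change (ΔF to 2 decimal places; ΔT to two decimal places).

ΔF = 2.08 W/m²; ΔT = 2.33 K

CO₂: 5.78 × ln(278/194) = 5.78 × ln(1.43299) = 5.78 × 0.35976 = 2.0794 W/m².
ΔT = λ ΔF = 1.12 × 2.08 = 2.3296 K.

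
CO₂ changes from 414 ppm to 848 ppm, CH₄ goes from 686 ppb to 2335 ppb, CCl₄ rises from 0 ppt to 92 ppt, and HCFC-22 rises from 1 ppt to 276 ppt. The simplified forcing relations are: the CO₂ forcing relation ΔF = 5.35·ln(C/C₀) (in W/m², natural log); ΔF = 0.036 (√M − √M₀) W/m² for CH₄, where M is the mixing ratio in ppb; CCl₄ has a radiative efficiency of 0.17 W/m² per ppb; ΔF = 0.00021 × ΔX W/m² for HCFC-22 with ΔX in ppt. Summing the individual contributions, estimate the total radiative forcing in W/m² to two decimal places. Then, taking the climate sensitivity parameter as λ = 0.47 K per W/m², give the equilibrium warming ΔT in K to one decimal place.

CO₂: 5.35 × ln(848/414) = 5.35 × ln(2.04831) = 5.35 × 0.71702 = 3.8361 W/m².
CH₄: 0.036 × (√2335 − √686) = 0.036 × (48.3218 − 26.1916) = 0.036 × 22.1302 = 0.7967 W/m².
CCl₄: Δ = 92 − 0 = 92 ppt = 0.092 ppb; ΔF = 0.17 × 0.092 = 0.0156 W/m².
HCFC-22: ΔF = 0.00021 × (276 − 1) = 0.00021 × 275 = 0.0578 W/m².
Total ΔF = 3.8361 + 0.7967 + 0.0156 + 0.0578 = 4.7062 W/m².
ΔT = λ ΔF = 0.47 × 4.71 = 2.2137 K.

ΔF = 4.71 W/m²; ΔT = 2.2 K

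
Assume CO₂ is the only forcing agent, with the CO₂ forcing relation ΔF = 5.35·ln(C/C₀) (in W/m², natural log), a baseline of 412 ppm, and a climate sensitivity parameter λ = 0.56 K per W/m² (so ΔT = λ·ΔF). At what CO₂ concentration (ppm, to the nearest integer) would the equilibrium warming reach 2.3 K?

Required forcing: ΔF = ΔT/λ = 2.3/0.56 = 4.1071 W/m².
Then ln(C/412) = ΔF/5.35 = 4.1071/5.35 = 0.76768.
So C = 412 × e^0.76768 = 412 × 2.15476 = 887.76 ppm.

C ≈ 888 ppm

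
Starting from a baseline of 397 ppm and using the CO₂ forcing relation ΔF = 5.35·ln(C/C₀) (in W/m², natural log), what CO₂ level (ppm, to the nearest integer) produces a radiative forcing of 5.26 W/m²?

Set 5.35 ln(C/397) = 5.26, so ln(C/397) = 5.26/5.35 = 0.98318.
Then C/397 = e^0.98318 = 2.67294, giving C = 397 × 2.67294 = 1061.16 ppm.

C ≈ 1061 ppm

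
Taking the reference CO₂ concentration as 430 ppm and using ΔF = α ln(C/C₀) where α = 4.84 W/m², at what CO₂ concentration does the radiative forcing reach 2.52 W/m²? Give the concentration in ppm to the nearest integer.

C ≈ 724 ppm

Set 4.84 ln(C/430) = 2.52, so ln(C/430) = 2.52/4.84 = 0.52066.
Then C/430 = e^0.52066 = 1.68314, giving C = 430 × 1.68314 = 723.75 ppm.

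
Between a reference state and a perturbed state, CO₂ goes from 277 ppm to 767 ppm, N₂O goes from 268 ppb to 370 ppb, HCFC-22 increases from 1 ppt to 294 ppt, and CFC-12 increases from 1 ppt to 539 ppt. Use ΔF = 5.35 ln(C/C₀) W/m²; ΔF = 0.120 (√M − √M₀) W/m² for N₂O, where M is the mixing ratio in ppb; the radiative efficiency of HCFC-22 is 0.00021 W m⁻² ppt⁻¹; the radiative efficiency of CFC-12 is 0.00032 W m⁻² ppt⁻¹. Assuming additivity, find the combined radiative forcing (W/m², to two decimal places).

ΔF = 6.03 W/m²

CO₂: 5.35 × ln(767/277) = 5.35 × ln(2.76895) = 5.35 × 1.01847 = 5.4488 W/m².
N₂O: 0.120 × (√370 − √268) = 0.120 × (19.2354 − 16.3707) = 0.120 × 2.8647 = 0.3438 W/m².
HCFC-22: ΔF = 0.00021 × (294 − 1) = 0.00021 × 293 = 0.0615 W/m².
CFC-12: ΔF = 0.00032 × (539 − 1) = 0.00032 × 538 = 0.1722 W/m².
Total ΔF = 5.4488 + 0.3438 + 0.0615 + 0.1722 = 6.0263 W/m².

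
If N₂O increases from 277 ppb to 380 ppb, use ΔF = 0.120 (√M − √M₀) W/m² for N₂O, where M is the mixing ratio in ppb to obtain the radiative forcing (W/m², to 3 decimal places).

ΔF = 0.342 W/m²

N₂O: 0.120 × (√380 − √277) = 0.120 × (19.4936 − 16.6433) = 0.120 × 2.8503 = 0.3420 W/m².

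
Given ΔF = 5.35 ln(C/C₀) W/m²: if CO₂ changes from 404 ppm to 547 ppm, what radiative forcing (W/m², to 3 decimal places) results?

CO₂ absorption bands are partially saturated, so forcing scales with the logarithm of the concentration ratio.
CO₂: 5.35 × ln(547/404) = 5.35 × ln(1.35396) = 5.35 × 0.30303 = 1.6212 W/m².

ΔF = 1.621 W/m²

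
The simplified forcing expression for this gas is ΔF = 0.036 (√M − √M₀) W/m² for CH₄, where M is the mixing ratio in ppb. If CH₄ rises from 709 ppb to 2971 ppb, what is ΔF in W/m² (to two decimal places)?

ΔF = 1.00 W/m²

CH₄: 0.036 × (√2971 − √709) = 0.036 × (54.5069 − 26.6271) = 0.036 × 27.8798 = 1.0037 W/m².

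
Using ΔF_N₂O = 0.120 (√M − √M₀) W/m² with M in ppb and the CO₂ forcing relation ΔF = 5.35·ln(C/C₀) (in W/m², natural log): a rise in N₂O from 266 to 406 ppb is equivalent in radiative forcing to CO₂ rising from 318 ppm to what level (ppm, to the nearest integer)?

C ≈ 347 ppm

N₂O forcing: 0.120 × (√406 − √266) = 0.120 × (20.1494 − 16.3095) = 0.120 × 3.8399 = 0.46079 W/m².
Set 5.35 ln(C/318) = 0.46079: ln(C/318) = 0.46079/5.35 = 0.08613, so C = 318 × e^0.08613 = 318 × 1.08995 = 346.60 ppm.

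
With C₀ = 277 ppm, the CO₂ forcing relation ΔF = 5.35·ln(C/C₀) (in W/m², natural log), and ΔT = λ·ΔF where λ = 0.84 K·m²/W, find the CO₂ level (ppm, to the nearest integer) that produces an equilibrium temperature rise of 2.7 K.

C ≈ 505 ppm

Required forcing: ΔF = ΔT/λ = 2.7/0.84 = 3.2143 W/m².
Then ln(C/277) = ΔF/5.35 = 3.2143/5.35 = 0.60080.
So C = 277 × e^0.60080 = 277 × 1.82358 = 505.13 ppm.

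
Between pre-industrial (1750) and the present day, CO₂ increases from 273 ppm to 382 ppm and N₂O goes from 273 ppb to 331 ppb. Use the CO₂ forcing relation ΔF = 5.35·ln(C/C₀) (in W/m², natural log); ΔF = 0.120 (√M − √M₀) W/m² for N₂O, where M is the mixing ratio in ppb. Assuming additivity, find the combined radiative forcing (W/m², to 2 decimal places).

CO₂: 5.35 × ln(382/273) = 5.35 × ln(1.39927) = 5.35 × 0.33595 = 1.7973 W/m².
N₂O: 0.120 × (√331 − √273) = 0.120 × (18.1934 − 16.5227) = 0.120 × 1.6707 = 0.2005 W/m².
Total ΔF = 1.7973 + 0.2005 = 1.9978 W/m².

ΔF = 2.00 W/m²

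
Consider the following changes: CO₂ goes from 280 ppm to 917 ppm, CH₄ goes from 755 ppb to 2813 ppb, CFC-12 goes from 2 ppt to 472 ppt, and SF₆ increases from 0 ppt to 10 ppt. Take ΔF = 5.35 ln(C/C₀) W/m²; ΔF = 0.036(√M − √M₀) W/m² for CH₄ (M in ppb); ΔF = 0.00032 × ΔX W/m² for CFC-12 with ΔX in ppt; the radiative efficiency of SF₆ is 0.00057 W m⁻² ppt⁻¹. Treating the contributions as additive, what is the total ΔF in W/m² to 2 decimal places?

ΔF = 7.42 W/m²

CO₂: 5.35 × ln(917/280) = 5.35 × ln(3.27500) = 5.35 × 1.18632 = 6.3468 W/m².
CH₄: 0.036 × (√2813 − √755) = 0.036 × (53.0377 − 27.4773) = 0.036 × 25.5604 = 0.9202 W/m².
CFC-12: ΔF = 0.00032 × (472 − 2) = 0.00032 × 470 = 0.1504 W/m².
SF₆: ΔF = 0.00057 × (10 − 0) = 0.00057 × 10 = 0.0057 W/m².
Total ΔF = 6.3468 + 0.9202 + 0.1504 + 0.0057 = 7.4231 W/m².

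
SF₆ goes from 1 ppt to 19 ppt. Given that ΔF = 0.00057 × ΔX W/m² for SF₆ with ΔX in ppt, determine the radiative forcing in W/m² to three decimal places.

ΔF = 0.010 W/m²

SF₆: ΔF = 0.00057 × (19 − 1) = 0.00057 × 18 = 0.0103 W/m².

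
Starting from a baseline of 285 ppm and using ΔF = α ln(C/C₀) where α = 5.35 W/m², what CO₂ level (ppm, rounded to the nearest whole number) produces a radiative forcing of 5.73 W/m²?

C ≈ 832 ppm

Set 5.35 ln(C/285) = 5.73, so ln(C/285) = 5.73/5.35 = 1.07103.
Then C/285 = e^1.07103 = 2.91838, giving C = 285 × 2.91838 = 831.74 ppm.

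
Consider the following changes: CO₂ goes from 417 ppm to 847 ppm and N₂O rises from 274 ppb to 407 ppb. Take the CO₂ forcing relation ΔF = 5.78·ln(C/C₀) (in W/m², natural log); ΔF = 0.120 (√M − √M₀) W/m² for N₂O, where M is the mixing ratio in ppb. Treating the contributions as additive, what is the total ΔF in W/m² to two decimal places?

ΔF = 4.53 W/m²

CO₂: 5.78 × ln(847/417) = 5.78 × ln(2.03118) = 5.78 × 0.70862 = 4.0958 W/m².
N₂O: 0.120 × (√407 − √274) = 0.120 × (20.1742 − 16.5529) = 0.120 × 3.6213 = 0.4346 W/m².
Total ΔF = 4.0958 + 0.4346 = 4.5304 W/m².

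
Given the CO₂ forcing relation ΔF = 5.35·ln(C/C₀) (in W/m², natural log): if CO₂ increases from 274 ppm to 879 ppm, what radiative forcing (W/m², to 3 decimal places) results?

CO₂ absorption bands are partially saturated, so forcing scales with the logarithm of the concentration ratio.
CO₂: 5.35 × ln(879/274) = 5.35 × ln(3.20803) = 5.35 × 1.16566 = 6.2363 W/m².

ΔF = 6.236 W/m²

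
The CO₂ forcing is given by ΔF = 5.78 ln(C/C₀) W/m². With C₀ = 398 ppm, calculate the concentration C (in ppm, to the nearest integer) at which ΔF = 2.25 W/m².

Set 5.78 ln(C/398) = 2.25, so ln(C/398) = 2.25/5.78 = 0.38927.
Then C/398 = e^0.38927 = 1.47590, giving C = 398 × 1.47590 = 587.41 ppm.

C ≈ 587 ppm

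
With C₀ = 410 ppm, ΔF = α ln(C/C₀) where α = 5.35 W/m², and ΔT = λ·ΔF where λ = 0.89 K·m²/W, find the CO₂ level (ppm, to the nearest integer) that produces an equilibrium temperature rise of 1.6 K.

Required forcing: ΔF = ΔT/λ = 1.6/0.89 = 1.7978 W/m².
Then ln(C/410) = ΔF/5.35 = 1.7978/5.35 = 0.33604.
So C = 410 × e^0.33604 = 410 × 1.39939 = 573.75 ppm.

C ≈ 574 ppm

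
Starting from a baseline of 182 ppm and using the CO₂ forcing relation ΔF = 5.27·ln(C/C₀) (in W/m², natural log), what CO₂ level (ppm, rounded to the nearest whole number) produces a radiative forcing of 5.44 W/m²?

Set 5.27 ln(C/182) = 5.44, so ln(C/182) = 5.44/5.27 = 1.03226.
Then C/182 = e^1.03226 = 2.80740, giving C = 182 × 2.80740 = 510.95 ppm.

C ≈ 511 ppm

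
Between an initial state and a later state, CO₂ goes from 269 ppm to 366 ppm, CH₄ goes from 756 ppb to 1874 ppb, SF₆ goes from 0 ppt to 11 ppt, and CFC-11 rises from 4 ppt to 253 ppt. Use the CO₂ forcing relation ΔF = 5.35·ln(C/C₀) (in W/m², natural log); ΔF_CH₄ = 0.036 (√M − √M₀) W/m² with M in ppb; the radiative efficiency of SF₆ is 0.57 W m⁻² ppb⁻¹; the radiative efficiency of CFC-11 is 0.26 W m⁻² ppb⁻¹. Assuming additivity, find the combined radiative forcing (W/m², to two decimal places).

ΔF = 2.29 W/m²

CO₂: 5.35 × ln(366/269) = 5.35 × ln(1.36059) = 5.35 × 0.30792 = 1.6474 W/m².
CH₄: 0.036 × (√1874 − √756) = 0.036 × (43.2897 − 27.4955) = 0.036 × 15.7942 = 0.5686 W/m².
SF₆: Δ = 11 − 0 = 11 ppt = 0.011 ppb; ΔF = 0.57 × 0.011 = 0.0063 W/m².
CFC-11: Δ = 253 − 4 = 249 ppt = 0.249 ppb; ΔF = 0.26 × 0.249 = 0.0647 W/m².
Total ΔF = 1.6474 + 0.5686 + 0.0063 + 0.0647 = 2.2870 W/m².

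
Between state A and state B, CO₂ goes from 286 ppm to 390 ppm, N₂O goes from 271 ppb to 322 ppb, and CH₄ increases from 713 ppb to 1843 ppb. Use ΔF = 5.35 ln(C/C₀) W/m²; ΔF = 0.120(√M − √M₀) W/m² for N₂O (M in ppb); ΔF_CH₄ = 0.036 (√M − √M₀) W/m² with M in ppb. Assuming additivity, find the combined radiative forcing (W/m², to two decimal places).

ΔF = 2.42 W/m²

CO₂: 5.35 × ln(390/286) = 5.35 × ln(1.36364) = 5.35 × 0.31016 = 1.6594 W/m².
N₂O: 0.120 × (√322 − √271) = 0.120 × (17.9444 − 16.4621) = 0.120 × 1.4823 = 0.1779 W/m².
CH₄: 0.036 × (√1843 − √713) = 0.036 × (42.9302 − 26.7021) = 0.036 × 16.2281 = 0.5842 W/m².
Total ΔF = 1.6594 + 0.1779 + 0.5842 = 2.4215 W/m².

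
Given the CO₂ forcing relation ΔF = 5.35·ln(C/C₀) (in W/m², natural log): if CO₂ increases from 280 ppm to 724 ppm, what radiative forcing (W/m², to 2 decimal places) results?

ΔF = 5.08 W/m²

CO₂: 5.35 × ln(724/280) = 5.35 × ln(2.58571) = 5.35 × 0.95000 = 5.0825 W/m².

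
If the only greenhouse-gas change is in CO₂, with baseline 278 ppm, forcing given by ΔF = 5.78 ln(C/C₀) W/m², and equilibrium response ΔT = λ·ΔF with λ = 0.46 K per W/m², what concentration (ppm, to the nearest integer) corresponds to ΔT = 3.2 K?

Required forcing: ΔF = ΔT/λ = 3.2/0.46 = 6.9565 W/m².
Then ln(C/278) = ΔF/5.78 = 6.9565/5.78 = 1.20355.
So C = 278 × e^1.20355 = 278 × 3.33192 = 926.27 ppm.

C ≈ 926 ppm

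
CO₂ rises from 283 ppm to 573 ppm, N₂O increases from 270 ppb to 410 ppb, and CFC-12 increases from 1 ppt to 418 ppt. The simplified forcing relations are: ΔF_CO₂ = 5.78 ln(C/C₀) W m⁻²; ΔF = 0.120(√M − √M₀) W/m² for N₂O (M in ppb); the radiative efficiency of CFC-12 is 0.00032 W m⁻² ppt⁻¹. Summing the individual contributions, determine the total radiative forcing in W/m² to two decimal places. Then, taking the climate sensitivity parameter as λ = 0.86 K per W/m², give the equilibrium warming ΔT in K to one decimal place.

ΔF = 4.67 W/m²; ΔT = 4.0 K

CO₂: 5.78 × ln(573/283) = 5.78 × ln(2.02473) = 5.78 × 0.70544 = 4.0774 W/m².
N₂O: 0.120 × (√410 − √270) = 0.120 × (20.2485 − 16.4317) = 0.120 × 3.8168 = 0.4580 W/m².
CFC-12: ΔF = 0.00032 × (418 − 1) = 0.00032 × 417 = 0.1334 W/m².
Total ΔF = 4.0774 + 0.4580 + 0.1334 = 4.6688 W/m².
ΔT = λ ΔF = 0.86 × 4.67 = 4.0162 K.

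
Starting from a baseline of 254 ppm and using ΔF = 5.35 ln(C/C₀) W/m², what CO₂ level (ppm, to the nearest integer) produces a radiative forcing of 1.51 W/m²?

Set 5.35 ln(C/254) = 1.51, so ln(C/254) = 1.51/5.35 = 0.28224.
Then C/254 = e^0.28224 = 1.32610, giving C = 254 × 1.32610 = 336.83 ppm.

C ≈ 337 ppm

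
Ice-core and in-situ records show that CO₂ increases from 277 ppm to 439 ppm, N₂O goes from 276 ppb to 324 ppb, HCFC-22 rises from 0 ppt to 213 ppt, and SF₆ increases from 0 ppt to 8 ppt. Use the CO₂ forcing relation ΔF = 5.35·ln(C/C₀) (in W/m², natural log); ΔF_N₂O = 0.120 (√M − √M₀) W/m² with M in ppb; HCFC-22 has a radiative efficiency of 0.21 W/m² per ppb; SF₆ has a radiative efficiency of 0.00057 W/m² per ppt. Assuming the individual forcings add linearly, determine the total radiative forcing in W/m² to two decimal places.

ΔF = 2.68 W/m²

CO₂: 5.35 × ln(439/277) = 5.35 × ln(1.58484) = 5.35 × 0.46048 = 2.4636 W/m².
N₂O: 0.120 × (√324 − √276) = 0.120 × (18.0000 − 16.6132) = 0.120 × 1.3868 = 0.1664 W/m².
HCFC-22: Δ = 213 − 0 = 213 ppt = 0.213 ppb; ΔF = 0.21 × 0.213 = 0.0447 W/m².
SF₆: ΔF = 0.00057 × (8 − 0) = 0.00057 × 8 = 0.0046 W/m².
Total ΔF = 2.4636 + 0.1664 + 0.0447 + 0.0046 = 2.6793 W/m².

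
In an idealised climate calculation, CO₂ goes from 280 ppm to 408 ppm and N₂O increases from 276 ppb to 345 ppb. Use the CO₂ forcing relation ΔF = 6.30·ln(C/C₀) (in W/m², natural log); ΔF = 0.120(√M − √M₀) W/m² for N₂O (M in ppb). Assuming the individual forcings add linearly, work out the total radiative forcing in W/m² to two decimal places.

CO₂: 6.30 × ln(408/280) = 6.30 × ln(1.45714) = 6.30 × 0.37648 = 2.3718 W/m².
N₂O: 0.120 × (√345 − √276) = 0.120 × (18.5742 − 16.6132) = 0.120 × 1.9610 = 0.2353 W/m².
Total ΔF = 2.3718 + 0.2353 = 2.6071 W/m².

ΔF = 2.61 W/m²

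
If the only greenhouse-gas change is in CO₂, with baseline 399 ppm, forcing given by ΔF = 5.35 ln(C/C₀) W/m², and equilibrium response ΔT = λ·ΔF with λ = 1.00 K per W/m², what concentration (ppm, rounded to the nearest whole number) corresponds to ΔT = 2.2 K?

Required forcing: ΔF = ΔT/λ = 2.2/1.00 = 2.2000 W/m².
Then ln(C/399) = ΔF/5.35 = 2.2000/5.35 = 0.41121.
So C = 399 × e^0.41121 = 399 × 1.50864 = 601.95 ppm.

C ≈ 602 ppm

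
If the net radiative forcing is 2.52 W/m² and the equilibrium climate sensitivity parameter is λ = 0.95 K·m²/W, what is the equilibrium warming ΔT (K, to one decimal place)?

ΔT = 2.4 K

ΔT = λ ΔF = 0.95 × 2.52 = 2.3940 K.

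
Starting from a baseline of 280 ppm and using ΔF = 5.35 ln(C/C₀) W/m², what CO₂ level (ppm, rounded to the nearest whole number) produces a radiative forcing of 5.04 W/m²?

Set 5.35 ln(C/280) = 5.04, so ln(C/280) = 5.04/5.35 = 0.94206.
Then C/280 = e^0.94206 = 2.56526, giving C = 280 × 2.56526 = 718.27 ppm.

C ≈ 718 ppm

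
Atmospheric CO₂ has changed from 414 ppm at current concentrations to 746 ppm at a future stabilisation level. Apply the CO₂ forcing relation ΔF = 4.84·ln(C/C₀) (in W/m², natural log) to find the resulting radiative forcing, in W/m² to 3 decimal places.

ΔF = 2.850 W/m²

CO₂: 4.84 × ln(746/414) = 4.84 × ln(1.80193) = 4.84 × 0.58886 = 2.8501 W/m².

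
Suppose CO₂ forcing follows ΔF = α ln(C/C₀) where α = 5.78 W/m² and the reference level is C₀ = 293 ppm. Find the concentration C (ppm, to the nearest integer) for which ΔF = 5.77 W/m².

Set 5.78 ln(C/293) = 5.77, so ln(C/293) = 5.77/5.78 = 0.99827.
Then C/293 = e^0.99827 = 2.71358, giving C = 293 × 2.71358 = 795.08 ppm.

C ≈ 795 ppm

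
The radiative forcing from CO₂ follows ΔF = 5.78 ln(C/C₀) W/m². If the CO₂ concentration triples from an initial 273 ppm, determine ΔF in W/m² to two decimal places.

ΔF = 5.78 × ln(3) = 5.78 × 1.09861 = 6.3500 W/m².

ΔF = 6.35 W/m²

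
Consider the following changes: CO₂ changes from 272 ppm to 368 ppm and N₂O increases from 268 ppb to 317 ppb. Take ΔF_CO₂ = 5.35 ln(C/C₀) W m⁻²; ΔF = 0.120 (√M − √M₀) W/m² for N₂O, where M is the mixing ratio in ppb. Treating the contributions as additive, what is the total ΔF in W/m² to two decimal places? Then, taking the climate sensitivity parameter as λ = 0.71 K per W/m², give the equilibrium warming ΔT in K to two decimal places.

CO₂: 5.35 × ln(368/272) = 5.35 × ln(1.35294) = 5.35 × 0.30228 = 1.6172 W/m².
N₂O: 0.120 × (√317 − √268) = 0.120 × (17.8045 − 16.3707) = 0.120 × 1.4338 = 0.1721 W/m².
Total ΔF = 1.6172 + 0.1721 = 1.7893 W/m².
ΔT = λ ΔF = 0.71 × 1.79 = 1.2709 K.

ΔF = 1.79 W/m²; ΔT = 1.27 K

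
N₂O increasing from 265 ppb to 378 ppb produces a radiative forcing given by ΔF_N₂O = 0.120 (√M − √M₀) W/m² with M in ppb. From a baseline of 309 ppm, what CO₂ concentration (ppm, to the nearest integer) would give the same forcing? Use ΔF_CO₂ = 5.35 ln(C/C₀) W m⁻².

C ≈ 332 ppm

N₂O forcing: 0.120 × (√378 − √265) = 0.120 × (19.4422 − 16.2788) = 0.120 × 3.1634 = 0.37961 W/m².
Set 5.35 ln(C/309) = 0.37961: ln(C/309) = 0.37961/5.35 = 0.07096, so C = 309 × e^0.07096 = 309 × 1.07354 = 331.72 ppm.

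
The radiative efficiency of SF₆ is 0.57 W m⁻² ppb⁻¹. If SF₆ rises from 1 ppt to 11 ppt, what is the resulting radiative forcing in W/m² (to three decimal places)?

SF₆: Δ = 11 − 1 = 10 ppt = 0.010 ppb; ΔF = 0.57 × 0.010 = 0.0057 W/m².

ΔF = 0.006 W/m²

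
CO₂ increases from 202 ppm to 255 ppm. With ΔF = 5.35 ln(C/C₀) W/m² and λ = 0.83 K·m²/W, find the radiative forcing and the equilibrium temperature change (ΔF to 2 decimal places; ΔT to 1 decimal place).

CO₂: 5.35 × ln(255/202) = 5.35 × ln(1.26238) = 5.35 × 0.23300 = 1.2466 W/m².
ΔT = λ ΔF = 0.83 × 1.25 = 1.0375 K.

ΔF = 1.25 W/m²; ΔT = 1.0 K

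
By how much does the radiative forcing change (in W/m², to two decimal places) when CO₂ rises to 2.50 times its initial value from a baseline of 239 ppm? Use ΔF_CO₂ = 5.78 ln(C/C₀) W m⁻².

ΔF = 5.30 W/m²

ΔF = 5.78 × ln(2.50) = 5.78 × 0.91629 = 5.2962 W/m².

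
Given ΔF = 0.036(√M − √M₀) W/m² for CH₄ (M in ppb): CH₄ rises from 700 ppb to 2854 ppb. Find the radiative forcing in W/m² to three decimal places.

CH₄: 0.036 × (√2854 − √700) = 0.036 × (53.4228 − 26.4575) = 0.036 × 26.9653 = 0.9708 W/m².

ΔF = 0.971 W/m²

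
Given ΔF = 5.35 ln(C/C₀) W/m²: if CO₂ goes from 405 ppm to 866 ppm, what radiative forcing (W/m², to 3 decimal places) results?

CO₂: 5.35 × ln(866/405) = 5.35 × ln(2.13827) = 5.35 × 0.76000 = 4.0660 W/m².

ΔF = 4.066 W/m²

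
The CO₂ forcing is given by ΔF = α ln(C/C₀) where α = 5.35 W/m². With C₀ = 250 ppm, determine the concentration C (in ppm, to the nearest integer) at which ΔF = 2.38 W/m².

Set 5.35 ln(C/250) = 2.38, so ln(C/250) = 2.38/5.35 = 0.44486.
Then C/250 = e^0.44486 = 1.56027, giving C = 250 × 1.56027 = 390.07 ppm.

C ≈ 390 ppm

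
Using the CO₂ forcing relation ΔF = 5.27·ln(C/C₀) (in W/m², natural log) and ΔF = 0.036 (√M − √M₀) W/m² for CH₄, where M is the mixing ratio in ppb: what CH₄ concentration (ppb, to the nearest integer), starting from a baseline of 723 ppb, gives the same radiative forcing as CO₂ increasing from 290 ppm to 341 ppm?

CO₂ forcing: 5.27 × ln(341/290) = 5.27 × 0.162002 = 0.85375 W/m².
Set 0.036(√M − √723) = 0.85375: √M = 0.85375/0.036 + √723 = 23.7153 + 26.8887 = 50.6040.
M = (50.6040)² = 2560.76 ppb.

M ≈ 2561 ppb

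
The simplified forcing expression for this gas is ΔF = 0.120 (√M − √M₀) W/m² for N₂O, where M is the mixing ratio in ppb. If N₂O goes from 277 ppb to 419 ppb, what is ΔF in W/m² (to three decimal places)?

N₂O: 0.120 × (√419 − √277) = 0.120 × (20.4695 − 16.6433) = 0.120 × 3.8262 = 0.4591 W/m².

ΔF = 0.459 W/m²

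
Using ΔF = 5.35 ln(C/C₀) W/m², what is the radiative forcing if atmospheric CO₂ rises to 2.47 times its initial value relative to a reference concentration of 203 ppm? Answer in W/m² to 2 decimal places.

ΔF = 4.84 W/m²

Because the forcing depends only on the ratio C/C₀, the initial concentration does not enter.
ΔF = 5.35 × ln(2.47) = 5.35 × 0.90422 = 4.8376 W/m².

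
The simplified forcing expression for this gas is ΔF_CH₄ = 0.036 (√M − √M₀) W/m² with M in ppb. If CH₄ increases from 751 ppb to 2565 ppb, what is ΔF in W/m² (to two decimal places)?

ΔF = 0.84 W/m²

CH₄: 0.036 × (√2565 − √751) = 0.036 × (50.6458 − 27.4044) = 0.036 × 23.2414 = 0.8367 W/m².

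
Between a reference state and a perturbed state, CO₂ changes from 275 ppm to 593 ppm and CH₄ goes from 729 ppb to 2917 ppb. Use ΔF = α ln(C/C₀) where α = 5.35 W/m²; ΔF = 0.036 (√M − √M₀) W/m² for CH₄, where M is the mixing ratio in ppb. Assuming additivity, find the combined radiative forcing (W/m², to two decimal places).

CO₂: 5.35 × ln(593/275) = 5.35 × ln(2.15636) = 5.35 × 0.76842 = 4.1110 W/m².
CH₄: 0.036 × (√2917 − √729) = 0.036 × (54.0093 − 27.0000) = 0.036 × 27.0093 = 0.9723 W/m².
Total ΔF = 4.1110 + 0.9723 = 5.0833 W/m².

ΔF = 5.08 W/m²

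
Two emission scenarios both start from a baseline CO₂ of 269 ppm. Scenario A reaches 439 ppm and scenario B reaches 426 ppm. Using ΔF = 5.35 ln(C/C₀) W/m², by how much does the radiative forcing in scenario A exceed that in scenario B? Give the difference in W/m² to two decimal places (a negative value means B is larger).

ΔF_A = 5.35 ln(439/269) = 5.35 × 0.48979 = 2.6204 W/m².
ΔF_B = 5.35 ln(426/269) = 5.35 × 0.45973 = 2.4596 W/m².
Difference: 2.6204 − 2.4596 = 0.1608 W/m².

ΔF_A − ΔF_B = 0.16 W/m²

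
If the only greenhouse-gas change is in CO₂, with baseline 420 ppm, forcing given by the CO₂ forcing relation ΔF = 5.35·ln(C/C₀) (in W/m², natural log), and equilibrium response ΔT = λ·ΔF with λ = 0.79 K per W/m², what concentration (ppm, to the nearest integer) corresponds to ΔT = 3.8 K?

Required forcing: ΔF = ΔT/λ = 3.8/0.79 = 4.8101 W/m².
Then ln(C/420) = ΔF/5.35 = 4.8101/5.35 = 0.89908.
So C = 420 × e^0.89908 = 420 × 2.45734 = 1032.08 ppm.

C ≈ 1032 ppm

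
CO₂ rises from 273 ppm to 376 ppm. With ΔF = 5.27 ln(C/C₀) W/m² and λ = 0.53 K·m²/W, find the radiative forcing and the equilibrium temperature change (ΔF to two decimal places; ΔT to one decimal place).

CO₂: 5.27 × ln(376/273) = 5.27 × ln(1.37729) = 5.27 × 0.32012 = 1.6870 W/m².
ΔT = λ ΔF = 0.53 × 1.69 = 0.8957 K.

ΔF = 1.69 W/m²; ΔT = 0.9 K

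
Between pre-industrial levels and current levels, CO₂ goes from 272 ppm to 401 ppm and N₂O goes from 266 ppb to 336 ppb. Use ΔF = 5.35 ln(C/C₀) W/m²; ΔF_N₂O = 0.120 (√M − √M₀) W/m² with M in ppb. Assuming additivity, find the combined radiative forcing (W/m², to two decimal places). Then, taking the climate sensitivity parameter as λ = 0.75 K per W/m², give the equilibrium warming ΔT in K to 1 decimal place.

ΔF = 2.32 W/m²; ΔT = 1.7 K

CO₂: 5.35 × ln(401/272) = 5.35 × ln(1.47426) = 5.35 × 0.38816 = 2.0767 W/m².
N₂O: 0.120 × (√336 − √266) = 0.120 × (18.3303 − 16.3095) = 0.120 × 2.0208 = 0.2425 W/m².
Total ΔF = 2.0767 + 0.2425 = 2.3192 W/m².
ΔT = λ ΔF = 0.75 × 2.32 = 1.7400 K.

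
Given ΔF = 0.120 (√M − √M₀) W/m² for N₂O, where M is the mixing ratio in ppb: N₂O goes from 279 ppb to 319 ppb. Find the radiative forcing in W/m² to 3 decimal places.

ΔF = 0.139 W/m²

N₂O: 0.120 × (√319 − √279) = 0.120 × (17.8606 − 16.7033) = 0.120 × 1.1573 = 0.1389 W/m².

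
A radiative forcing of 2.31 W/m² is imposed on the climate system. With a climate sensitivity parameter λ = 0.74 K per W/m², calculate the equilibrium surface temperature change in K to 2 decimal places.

ΔT = 1.71 K

ΔT = λ ΔF = 0.74 × 2.31 = 1.7094 K.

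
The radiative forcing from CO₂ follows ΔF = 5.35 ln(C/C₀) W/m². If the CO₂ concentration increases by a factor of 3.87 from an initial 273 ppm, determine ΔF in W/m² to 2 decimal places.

ΔF = 7.24 W/m²

ΔF = 5.35 × ln(3.87) = 5.35 × 1.35325 = 7.2399 W/m².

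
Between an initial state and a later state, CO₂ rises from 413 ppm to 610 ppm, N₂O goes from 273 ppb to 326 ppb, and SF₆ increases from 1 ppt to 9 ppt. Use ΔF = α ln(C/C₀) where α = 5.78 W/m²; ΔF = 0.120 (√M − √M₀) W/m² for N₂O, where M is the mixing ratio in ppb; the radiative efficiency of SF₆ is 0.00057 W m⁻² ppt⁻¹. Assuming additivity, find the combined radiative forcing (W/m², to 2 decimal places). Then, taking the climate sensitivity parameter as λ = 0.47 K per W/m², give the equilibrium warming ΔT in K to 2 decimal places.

ΔF = 2.44 W/m²; ΔT = 1.15 K

CO₂: 5.78 × ln(610/413) = 5.78 × ln(1.47700) = 5.78 × 0.39001 = 2.2543 W/m².
N₂O: 0.120 × (√326 − √273) = 0.120 × (18.0555 − 16.5227) = 0.120 × 1.5328 = 0.1839 W/m².
SF₆: ΔF = 0.00057 × (9 − 1) = 0.00057 × 8 = 0.0046 W/m².
Total ΔF = 2.2543 + 0.1839 + 0.0046 = 2.4428 W/m².
ΔT = λ ΔF = 0.47 × 2.44 = 1.1468 K.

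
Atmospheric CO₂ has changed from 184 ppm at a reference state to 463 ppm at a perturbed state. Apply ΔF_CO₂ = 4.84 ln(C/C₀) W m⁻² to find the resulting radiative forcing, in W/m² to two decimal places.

CO₂ absorption bands are partially saturated, so forcing scales with the logarithm of the concentration ratio.
CO₂: 4.84 × ln(463/184) = 4.84 × ln(2.51630) = 4.84 × 0.92279 = 4.4663 W/m².

ΔF = 4.47 W/m²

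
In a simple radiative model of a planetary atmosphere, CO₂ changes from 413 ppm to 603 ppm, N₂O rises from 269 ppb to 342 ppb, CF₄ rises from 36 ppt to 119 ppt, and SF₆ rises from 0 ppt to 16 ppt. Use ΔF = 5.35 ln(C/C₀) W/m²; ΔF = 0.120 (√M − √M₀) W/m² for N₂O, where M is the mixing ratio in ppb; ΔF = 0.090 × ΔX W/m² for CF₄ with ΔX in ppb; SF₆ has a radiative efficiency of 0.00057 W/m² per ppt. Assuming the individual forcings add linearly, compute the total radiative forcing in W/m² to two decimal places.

CO₂: 5.35 × ln(603/413) = 5.35 × ln(1.46005) = 5.35 × 0.37847 = 2.0248 W/m².
N₂O: 0.120 × (√342 − √269) = 0.120 × (18.4932 − 16.4012) = 0.120 × 2.0920 = 0.2510 W/m².
CF₄: Δ = 119 − 36 = 83 ppt = 0.083 ppb; ΔF = 0.090 × 0.083 = 0.0075 W/m².
SF₆: ΔF = 0.00057 × (16 − 0) = 0.00057 × 16 = 0.0091 W/m².
Total ΔF = 2.0248 + 0.2510 + 0.0075 + 0.0091 = 2.2924 W/m².

ΔF = 2.29 W/m²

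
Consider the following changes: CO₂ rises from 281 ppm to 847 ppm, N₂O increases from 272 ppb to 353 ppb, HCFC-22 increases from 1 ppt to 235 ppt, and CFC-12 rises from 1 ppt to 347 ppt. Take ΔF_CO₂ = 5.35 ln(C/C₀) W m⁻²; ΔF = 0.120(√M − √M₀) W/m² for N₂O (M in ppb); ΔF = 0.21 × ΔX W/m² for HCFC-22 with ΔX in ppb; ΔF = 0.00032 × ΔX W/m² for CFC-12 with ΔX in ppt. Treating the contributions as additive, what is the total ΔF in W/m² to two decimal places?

CO₂: 5.35 × ln(847/281) = 5.35 × ln(3.01423) = 5.35 × 1.10334 = 5.9029 W/m².
N₂O: 0.120 × (√353 − √272) = 0.120 × (18.7883 − 16.4924) = 0.120 × 2.2959 = 0.2755 W/m².
HCFC-22: Δ = 235 − 1 = 234 ppt = 0.234 ppb; ΔF = 0.21 × 0.234 = 0.0491 W/m².
CFC-12: ΔF = 0.00032 × (347 − 1) = 0.00032 × 346 = 0.1107 W/m².
Total ΔF = 5.9029 + 0.2755 + 0.0491 + 0.1107 = 6.3382 W/m².

ΔF = 6.34 W/m²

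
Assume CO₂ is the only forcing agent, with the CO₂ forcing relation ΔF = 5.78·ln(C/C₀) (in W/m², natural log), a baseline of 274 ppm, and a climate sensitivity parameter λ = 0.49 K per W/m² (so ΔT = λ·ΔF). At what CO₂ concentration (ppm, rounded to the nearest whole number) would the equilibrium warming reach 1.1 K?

Required forcing: ΔF = ΔT/λ = 1.1/0.49 = 2.2449 W/m².
Then ln(C/274) = ΔF/5.78 = 2.2449/5.78 = 0.38839.
So C = 274 × e^0.38839 = 274 × 1.47460 = 404.04 ppm.

C ≈ 404 ppm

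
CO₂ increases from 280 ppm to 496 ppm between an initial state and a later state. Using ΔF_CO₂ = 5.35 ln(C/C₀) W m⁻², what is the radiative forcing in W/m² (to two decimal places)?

CO₂: 5.35 × ln(496/280) = 5.35 × ln(1.77143) = 5.35 × 0.57179 = 3.0591 W/m².

ΔF = 3.06 W/m²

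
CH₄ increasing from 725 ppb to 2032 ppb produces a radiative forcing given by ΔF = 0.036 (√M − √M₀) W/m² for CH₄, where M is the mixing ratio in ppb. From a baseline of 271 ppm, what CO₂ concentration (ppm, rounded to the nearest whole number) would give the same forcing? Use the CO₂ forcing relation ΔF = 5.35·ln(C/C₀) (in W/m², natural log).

C ≈ 306 ppm

CH₄ forcing: 0.036 × (√2032 − √725) = 0.036 × (45.0777 − 26.9258) = 0.036 × 18.1519 = 0.65347 W/m².
Set 5.35 ln(C/271) = 0.65347: ln(C/271) = 0.65347/5.35 = 0.12214, so C = 271 × e^0.12214 = 271 × 1.12991 = 306.21 ppm.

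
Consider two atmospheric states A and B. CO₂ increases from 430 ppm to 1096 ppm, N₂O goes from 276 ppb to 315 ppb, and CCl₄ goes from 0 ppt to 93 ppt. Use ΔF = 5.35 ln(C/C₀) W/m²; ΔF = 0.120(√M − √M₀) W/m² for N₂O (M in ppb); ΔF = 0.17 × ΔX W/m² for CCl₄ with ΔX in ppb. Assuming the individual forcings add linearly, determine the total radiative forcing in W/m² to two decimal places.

ΔF = 5.16 W/m²

CO₂: 5.35 × ln(1096/430) = 5.35 × ln(2.54884) = 5.35 × 0.93564 = 5.0057 W/m².
N₂O: 0.120 × (√315 − √276) = 0.120 × (17.7482 − 16.6132) = 0.120 × 1.1350 = 0.1362 W/m².
CCl₄: Δ = 93 − 0 = 93 ppt = 0.093 ppb; ΔF = 0.17 × 0.093 = 0.0158 W/m².
Total ΔF = 5.0057 + 0.1362 + 0.0158 = 5.1577 W/m².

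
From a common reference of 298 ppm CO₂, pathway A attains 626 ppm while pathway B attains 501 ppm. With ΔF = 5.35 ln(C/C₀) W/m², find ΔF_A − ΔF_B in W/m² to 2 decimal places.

ΔF_A − ΔF_B = 1.19 W/m²

ΔF_A = 5.35 ln(626/298) = 5.35 × 0.74226 = 3.9711 W/m².
ΔF_B = 5.35 ln(501/298) = 5.35 × 0.51951 = 2.7794 W/m².
Difference: 3.9711 − 2.7794 = 1.1917 W/m².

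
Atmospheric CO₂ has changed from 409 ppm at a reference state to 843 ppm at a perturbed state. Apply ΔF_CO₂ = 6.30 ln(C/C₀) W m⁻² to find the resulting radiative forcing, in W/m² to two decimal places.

ΔF = 4.56 W/m²

CO₂: 6.30 × ln(843/409) = 6.30 × ln(2.06112) = 6.30 × 0.72325 = 4.5565 W/m².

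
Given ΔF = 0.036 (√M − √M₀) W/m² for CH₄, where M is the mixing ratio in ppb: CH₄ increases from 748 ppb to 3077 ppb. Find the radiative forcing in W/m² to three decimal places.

CH₄: 0.036 × (√3077 − √748) = 0.036 × (55.4707 − 27.3496) = 0.036 × 28.1211 = 1.0124 W/m².

ΔF = 1.012 W/m²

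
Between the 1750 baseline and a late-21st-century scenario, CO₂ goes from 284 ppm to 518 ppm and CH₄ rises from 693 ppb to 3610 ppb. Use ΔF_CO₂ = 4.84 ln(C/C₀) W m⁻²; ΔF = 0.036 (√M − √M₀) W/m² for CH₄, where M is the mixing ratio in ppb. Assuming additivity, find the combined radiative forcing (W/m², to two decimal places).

ΔF = 4.12 W/m²

CO₂: 4.84 × ln(518/284) = 4.84 × ln(1.82394) = 4.84 × 0.60100 = 2.9088 W/m².
CH₄: 0.036 × (√3610 − √693) = 0.036 × (60.0833 − 26.3249) = 0.036 × 33.7584 = 1.2153 W/m².
Total ΔF = 2.9088 + 1.2153 = 4.1241 W/m².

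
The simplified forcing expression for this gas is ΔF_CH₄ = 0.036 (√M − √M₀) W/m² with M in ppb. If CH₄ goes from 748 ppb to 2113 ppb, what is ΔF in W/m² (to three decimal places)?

ΔF = 0.670 W/m²

CH₄: 0.036 × (√2113 − √748) = 0.036 × (45.9674 − 27.3496) = 0.036 × 18.6178 = 0.6702 W/m².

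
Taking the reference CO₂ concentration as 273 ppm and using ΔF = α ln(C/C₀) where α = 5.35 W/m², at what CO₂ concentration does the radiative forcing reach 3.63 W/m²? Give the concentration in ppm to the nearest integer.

C ≈ 538 ppm

Set 5.35 ln(C/273) = 3.63, so ln(C/273) = 3.63/5.35 = 0.67850.
Then C/273 = e^0.67850 = 1.97092, giving C = 273 × 1.97092 = 538.06 ppm.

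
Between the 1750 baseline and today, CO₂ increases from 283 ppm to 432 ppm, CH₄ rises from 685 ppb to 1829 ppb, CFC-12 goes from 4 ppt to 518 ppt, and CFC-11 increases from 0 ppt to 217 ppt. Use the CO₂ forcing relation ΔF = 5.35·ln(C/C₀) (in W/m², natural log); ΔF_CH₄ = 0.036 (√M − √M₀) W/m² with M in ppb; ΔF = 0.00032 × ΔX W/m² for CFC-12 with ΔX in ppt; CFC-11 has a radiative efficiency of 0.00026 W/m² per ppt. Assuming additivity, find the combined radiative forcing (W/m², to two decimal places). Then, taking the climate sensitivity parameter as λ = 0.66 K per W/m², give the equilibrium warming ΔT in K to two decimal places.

ΔF = 3.08 W/m²; ΔT = 2.03 K

CO₂: 5.35 × ln(432/283) = 5.35 × ln(1.52650) = 5.35 × 0.42298 = 2.2629 W/m².
CH₄: 0.036 × (√1829 − √685) = 0.036 × (42.7668 − 26.1725) = 0.036 × 16.5943 = 0.5974 W/m².
CFC-12: ΔF = 0.00032 × (518 − 4) = 0.00032 × 514 = 0.1645 W/m².
CFC-11: ΔF = 0.00026 × (217 − 0) = 0.00026 × 217 = 0.0564 W/m².
Total ΔF = 2.2629 + 0.5974 + 0.1645 + 0.0564 = 3.0812 W/m².
ΔT = λ ΔF = 0.66 × 3.08 = 2.0328 K.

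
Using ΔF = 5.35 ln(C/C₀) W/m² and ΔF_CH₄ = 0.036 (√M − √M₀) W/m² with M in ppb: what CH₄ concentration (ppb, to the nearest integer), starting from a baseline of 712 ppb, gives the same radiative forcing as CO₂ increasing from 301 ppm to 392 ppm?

CO₂ forcing: 5.35 × ln(392/301) = 5.35 × 0.264152 = 1.41321 W/m².
Set 0.036(√M − √712) = 1.41321: √M = 1.41321/0.036 + √712 = 39.2558 + 26.6833 = 65.9391.
M = (65.9391)² = 4347.96 ppb.

M ≈ 4348 ppb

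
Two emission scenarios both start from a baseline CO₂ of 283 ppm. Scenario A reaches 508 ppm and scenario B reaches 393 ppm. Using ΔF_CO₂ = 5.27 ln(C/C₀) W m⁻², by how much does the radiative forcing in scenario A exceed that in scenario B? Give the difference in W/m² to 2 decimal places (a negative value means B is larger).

ΔF_A − ΔF_B = 1.35 W/m²

ΔF_A = 5.27 ln(508/283) = 5.27 × 0.58503 = 3.0831 W/m².
ΔF_B = 5.27 ln(393/283) = 5.27 × 0.32836 = 1.7305 W/m².
Difference: 3.0831 − 1.7305 = 1.3526 W/m².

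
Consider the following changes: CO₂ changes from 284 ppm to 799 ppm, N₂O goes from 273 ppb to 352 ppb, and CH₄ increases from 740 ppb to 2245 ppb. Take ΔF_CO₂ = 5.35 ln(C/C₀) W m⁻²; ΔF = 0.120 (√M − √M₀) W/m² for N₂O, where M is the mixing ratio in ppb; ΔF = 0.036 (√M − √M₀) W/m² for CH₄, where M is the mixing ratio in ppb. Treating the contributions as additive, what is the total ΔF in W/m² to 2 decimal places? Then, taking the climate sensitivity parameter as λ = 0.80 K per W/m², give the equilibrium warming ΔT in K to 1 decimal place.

CO₂: 5.35 × ln(799/284) = 5.35 × ln(2.81338) = 5.35 × 1.03439 = 5.5340 W/m².
N₂O: 0.120 × (√352 − √273) = 0.120 × (18.7617 − 16.5227) = 0.120 × 2.2390 = 0.2687 W/m².
CH₄: 0.036 × (√2245 − √740) = 0.036 × (47.3814 − 27.2029) = 0.036 × 20.1785 = 0.7264 W/m².
Total ΔF = 5.5340 + 0.2687 + 0.7264 = 6.5291 W/m².
ΔT = λ ΔF = 0.80 × 6.53 = 5.2240 K.

ΔF = 6.53 W/m²; ΔT = 5.2 K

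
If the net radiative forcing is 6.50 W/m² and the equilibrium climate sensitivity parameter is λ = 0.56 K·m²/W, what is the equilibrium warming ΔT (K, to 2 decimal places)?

ΔT = 3.64 K

ΔT = λ ΔF = 0.56 × 6.50 = 3.6400 K.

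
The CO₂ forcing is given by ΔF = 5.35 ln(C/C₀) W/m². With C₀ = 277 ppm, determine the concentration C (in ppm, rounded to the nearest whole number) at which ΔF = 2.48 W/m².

C ≈ 440 ppm

Set 5.35 ln(C/277) = 2.48, so ln(C/277) = 2.48/5.35 = 0.46355.
Then C/277 = e^0.46355 = 1.58971, giving C = 277 × 1.58971 = 440.35 ppm.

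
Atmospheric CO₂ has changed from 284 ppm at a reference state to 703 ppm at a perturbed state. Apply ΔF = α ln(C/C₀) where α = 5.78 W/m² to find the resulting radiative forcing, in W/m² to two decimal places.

ΔF = 5.24 W/m²

CO₂: 5.78 × ln(703/284) = 5.78 × ln(2.47535) = 5.78 × 0.90638 = 5.2389 W/m².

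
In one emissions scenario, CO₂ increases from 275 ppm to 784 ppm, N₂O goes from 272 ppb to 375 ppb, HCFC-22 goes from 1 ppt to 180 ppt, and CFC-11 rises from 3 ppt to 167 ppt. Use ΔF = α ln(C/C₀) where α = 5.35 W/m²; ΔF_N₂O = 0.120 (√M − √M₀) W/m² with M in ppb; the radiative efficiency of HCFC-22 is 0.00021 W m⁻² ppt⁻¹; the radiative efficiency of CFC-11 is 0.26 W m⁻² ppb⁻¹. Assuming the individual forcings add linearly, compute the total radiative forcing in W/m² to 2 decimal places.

CO₂: 5.35 × ln(784/275) = 5.35 × ln(2.85091) = 5.35 × 1.04764 = 5.6049 W/m².
N₂O: 0.120 × (√375 − √272) = 0.120 × (19.3649 − 16.4924) = 0.120 × 2.8725 = 0.3447 W/m².
HCFC-22: ΔF = 0.00021 × (180 − 1) = 0.00021 × 179 = 0.0376 W/m².
CFC-11: Δ = 167 − 3 = 164 ppt = 0.164 ppb; ΔF = 0.26 × 0.164 = 0.0426 W/m².
Total ΔF = 5.6049 + 0.3447 + 0.0376 + 0.0426 = 6.0298 W/m².

ΔF = 6.03 W/m²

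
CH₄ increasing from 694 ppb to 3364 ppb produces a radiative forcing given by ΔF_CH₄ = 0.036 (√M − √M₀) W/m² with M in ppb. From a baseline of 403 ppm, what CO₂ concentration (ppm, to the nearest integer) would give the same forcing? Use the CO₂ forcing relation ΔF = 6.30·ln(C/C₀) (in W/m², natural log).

CH₄ forcing: 0.036 × (√3364 − √694) = 0.036 × (58.0000 − 26.3439) = 0.036 × 31.6561 = 1.13962 W/m².
Set 6.30 ln(C/403) = 1.13962: ln(C/403) = 1.13962/6.30 = 0.18089, so C = 403 × e^0.18089 = 403 × 1.19828 = 482.91 ppm.

C ≈ 483 ppm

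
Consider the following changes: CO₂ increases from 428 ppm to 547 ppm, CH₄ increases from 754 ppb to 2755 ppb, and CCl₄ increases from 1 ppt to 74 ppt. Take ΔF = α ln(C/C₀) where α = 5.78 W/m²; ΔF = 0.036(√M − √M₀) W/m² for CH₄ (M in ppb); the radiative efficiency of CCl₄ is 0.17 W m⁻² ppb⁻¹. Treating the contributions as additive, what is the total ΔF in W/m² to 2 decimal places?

CO₂: 5.78 × ln(547/428) = 5.78 × ln(1.27804) = 5.78 × 0.24533 = 1.4180 W/m².
CH₄: 0.036 × (√2755 − √754) = 0.036 × (52.4881 − 27.4591) = 0.036 × 25.0290 = 0.9010 W/m².
CCl₄: Δ = 74 − 1 = 73 ppt = 0.073 ppb; ΔF = 0.17 × 0.073 = 0.0124 W/m².
Total ΔF = 1.4180 + 0.9010 + 0.0124 = 2.3314 W/m².

ΔF = 2.33 W/m²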